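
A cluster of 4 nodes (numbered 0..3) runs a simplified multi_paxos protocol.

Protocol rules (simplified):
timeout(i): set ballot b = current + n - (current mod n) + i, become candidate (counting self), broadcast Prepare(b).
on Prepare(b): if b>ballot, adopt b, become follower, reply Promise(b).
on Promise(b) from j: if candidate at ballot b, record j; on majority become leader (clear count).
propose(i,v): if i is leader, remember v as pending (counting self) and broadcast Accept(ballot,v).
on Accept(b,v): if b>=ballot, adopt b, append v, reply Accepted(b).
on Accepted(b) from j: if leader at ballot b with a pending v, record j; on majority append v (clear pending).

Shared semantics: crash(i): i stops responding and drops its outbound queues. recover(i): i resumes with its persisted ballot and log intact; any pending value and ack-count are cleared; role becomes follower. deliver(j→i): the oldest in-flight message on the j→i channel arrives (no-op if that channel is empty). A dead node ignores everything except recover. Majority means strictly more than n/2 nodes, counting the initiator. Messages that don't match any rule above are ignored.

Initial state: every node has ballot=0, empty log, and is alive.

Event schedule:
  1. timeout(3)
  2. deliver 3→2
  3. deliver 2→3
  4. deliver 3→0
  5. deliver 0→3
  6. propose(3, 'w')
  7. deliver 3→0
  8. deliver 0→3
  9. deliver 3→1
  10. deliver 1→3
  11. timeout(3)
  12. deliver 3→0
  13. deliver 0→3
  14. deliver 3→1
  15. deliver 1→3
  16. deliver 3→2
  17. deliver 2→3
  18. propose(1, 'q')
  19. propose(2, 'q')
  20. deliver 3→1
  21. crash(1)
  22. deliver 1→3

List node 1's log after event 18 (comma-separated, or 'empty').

w

[1] timeout(3) → N3(cand b7 [-])
[2] deliver 3→2 → N2(foll b7 [-])
[3] deliver 2→3 → ∅
[4] deliver 3→0 → N0(foll b7 [-])
[5] deliver 0→3 → N3(lead b7 [-])
[6] propose(3,'w') → ∅
[7] deliver 3→0 → N0(foll b7 [w])
[8] deliver 0→3 → ∅
[9] deliver 3→1 → N1(foll b7 [-])
[10] deliver 1→3 → ∅
[11] timeout(3) → N3(cand b11 [-])
[12] deliver 3→0 → N0(foll b11 [w])
[13] deliver 0→3 → ∅
[14] deliver 3→1 → N1(foll b7 [w])
[15] deliver 1→3 → ∅
[16] deliver 3→2 → N2(foll b7 [w])
[17] deliver 2→3 → ∅
[18] propose(1,'q') → ∅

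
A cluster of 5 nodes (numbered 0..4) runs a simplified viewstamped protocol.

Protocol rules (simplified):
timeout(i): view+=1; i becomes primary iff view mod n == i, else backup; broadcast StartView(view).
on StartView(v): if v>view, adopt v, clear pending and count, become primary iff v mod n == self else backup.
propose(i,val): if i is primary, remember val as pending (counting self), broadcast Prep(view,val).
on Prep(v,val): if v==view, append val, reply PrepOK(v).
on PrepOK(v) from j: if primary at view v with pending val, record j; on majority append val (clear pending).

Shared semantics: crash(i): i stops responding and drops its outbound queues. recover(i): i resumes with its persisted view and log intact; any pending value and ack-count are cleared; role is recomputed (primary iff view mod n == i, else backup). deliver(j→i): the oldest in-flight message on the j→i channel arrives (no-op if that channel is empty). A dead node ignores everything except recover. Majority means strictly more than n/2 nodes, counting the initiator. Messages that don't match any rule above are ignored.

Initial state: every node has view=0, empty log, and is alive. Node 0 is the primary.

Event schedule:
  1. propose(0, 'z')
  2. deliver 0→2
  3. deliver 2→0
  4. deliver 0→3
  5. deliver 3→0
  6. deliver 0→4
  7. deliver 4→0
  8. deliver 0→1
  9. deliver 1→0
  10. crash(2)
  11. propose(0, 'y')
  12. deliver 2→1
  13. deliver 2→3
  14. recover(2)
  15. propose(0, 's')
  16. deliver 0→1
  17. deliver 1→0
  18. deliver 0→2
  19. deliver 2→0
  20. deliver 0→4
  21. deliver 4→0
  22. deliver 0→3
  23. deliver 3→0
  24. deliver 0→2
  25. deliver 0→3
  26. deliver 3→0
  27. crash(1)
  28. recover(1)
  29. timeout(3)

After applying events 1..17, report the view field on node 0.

0

after 1 — propose(0,'z'): ·
after 2 — deliver 0→2: n2:back/v0/[z]
after 3 — deliver 2→0: ·
after 4 — deliver 0→3: n3:back/v0/[z]
after 5 — deliver 3→0: n0:prim/v0/[z]
after 6 — deliver 0→4: n4:back/v0/[z]
after 7 — deliver 4→0: ·
after 8 — deliver 0→1: n1:back/v0/[z]
after 9 — deliver 1→0: ·
after 10 — crash(2): n2:✗back/v0/[z]
after 11 — propose(0,'y'): ·
after 12 — deliver 2→1: ·
after 13 — deliver 2→3: ·
after 14 — recover(2): n2:back/v0/[z]
after 15 — propose(0,'s'): ·
after 16 — deliver 0→1: n1:back/v0/[z,y]
after 17 — deliver 1→0: ·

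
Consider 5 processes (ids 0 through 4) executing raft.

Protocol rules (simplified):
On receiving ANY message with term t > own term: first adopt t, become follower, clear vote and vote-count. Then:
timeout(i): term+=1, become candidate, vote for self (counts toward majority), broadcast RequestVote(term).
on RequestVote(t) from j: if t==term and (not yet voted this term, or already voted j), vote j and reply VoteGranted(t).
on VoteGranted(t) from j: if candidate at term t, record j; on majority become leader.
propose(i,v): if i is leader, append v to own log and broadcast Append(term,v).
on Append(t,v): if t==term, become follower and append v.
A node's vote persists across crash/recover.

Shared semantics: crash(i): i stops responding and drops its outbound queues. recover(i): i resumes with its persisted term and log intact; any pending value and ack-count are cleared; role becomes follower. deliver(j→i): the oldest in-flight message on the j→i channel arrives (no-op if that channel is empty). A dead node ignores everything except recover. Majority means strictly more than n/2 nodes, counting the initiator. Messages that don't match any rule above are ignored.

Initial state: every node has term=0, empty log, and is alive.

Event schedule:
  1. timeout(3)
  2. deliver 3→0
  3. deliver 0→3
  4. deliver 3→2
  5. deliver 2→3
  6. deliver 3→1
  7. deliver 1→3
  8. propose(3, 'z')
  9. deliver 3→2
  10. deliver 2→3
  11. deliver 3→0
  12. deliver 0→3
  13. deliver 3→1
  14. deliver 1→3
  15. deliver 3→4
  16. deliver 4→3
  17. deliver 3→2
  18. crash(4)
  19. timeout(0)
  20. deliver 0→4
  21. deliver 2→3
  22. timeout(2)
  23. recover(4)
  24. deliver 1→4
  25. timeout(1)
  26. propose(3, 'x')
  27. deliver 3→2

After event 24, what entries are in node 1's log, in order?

z

step 1 timeout(3): 3={cand,t=1,log=-}
step 2 deliver 3→0: 0={foll,t=1,log=-}
step 3 deliver 0→3: —
step 4 deliver 3→2: 2={foll,t=1,log=-}
step 5 deliver 2→3: 3={lead,t=1,log=-}
step 6 deliver 3→1: 1={foll,t=1,log=-}
step 7 deliver 1→3: —
step 8 propose(3,'z'): 3={lead,t=1,log=z}
step 9 deliver 3→2: 2={foll,t=1,log=z}
step 10 deliver 2→3: —
step 11 deliver 3→0: 0={foll,t=1,log=z}
step 12 deliver 0→3: —
step 13 deliver 3→1: 1={foll,t=1,log=z}
step 14 deliver 1→3: —
step 15 deliver 3→4: 4={foll,t=1,log=-}
step 16 deliver 4→3: —
step 17 deliver 3→2: —
step 18 crash(4): 4={✗foll,t=1,log=-}
step 19 timeout(0): 0={cand,t=2,log=z}
step 20 deliver 0→4: —
step 21 deliver 2→3: —
step 22 timeout(2): 2={cand,t=2,log=z}
step 23 recover(4): 4={foll,t=1,log=-}
step 24 deliver 1→4: —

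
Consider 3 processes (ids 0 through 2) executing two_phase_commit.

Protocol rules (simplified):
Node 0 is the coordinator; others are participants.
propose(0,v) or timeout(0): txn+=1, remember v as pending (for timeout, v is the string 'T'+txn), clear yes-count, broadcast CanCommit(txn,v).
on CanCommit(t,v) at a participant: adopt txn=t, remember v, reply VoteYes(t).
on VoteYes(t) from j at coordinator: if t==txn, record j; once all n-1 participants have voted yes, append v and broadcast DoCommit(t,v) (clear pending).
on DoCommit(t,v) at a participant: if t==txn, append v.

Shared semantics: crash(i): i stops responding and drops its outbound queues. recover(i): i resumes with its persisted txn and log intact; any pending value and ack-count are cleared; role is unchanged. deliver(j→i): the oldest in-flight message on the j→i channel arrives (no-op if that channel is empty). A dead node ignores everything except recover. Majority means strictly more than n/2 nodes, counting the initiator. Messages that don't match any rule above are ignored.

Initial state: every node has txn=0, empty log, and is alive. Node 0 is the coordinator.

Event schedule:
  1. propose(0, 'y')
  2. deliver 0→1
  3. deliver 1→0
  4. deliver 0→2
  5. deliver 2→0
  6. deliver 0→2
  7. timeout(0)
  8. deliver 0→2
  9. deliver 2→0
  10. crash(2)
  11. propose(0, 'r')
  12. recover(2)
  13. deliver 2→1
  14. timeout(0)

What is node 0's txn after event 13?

3

e1 propose(0,'y'): 0[coor,t=1,-]
e2 deliver 0→1: 1[part,t=1,-]
e3 deliver 1→0: ·
e4 deliver 0→2: 2[part,t=1,-]
e5 deliver 2→0: 0[coor,t=1,y]
e6 deliver 0→2: 2[part,t=1,y]
e7 timeout(0): 0[coor,t=2,y]
e8 deliver 0→2: 2[part,t=2,y]
e9 deliver 2→0: ·
e10 crash(2): 2[✗part,t=2,y]
e11 propose(0,'r'): 0[coor,t=3,y]
e12 recover(2): 2[part,t=2,y]
e13 deliver 2→1: ·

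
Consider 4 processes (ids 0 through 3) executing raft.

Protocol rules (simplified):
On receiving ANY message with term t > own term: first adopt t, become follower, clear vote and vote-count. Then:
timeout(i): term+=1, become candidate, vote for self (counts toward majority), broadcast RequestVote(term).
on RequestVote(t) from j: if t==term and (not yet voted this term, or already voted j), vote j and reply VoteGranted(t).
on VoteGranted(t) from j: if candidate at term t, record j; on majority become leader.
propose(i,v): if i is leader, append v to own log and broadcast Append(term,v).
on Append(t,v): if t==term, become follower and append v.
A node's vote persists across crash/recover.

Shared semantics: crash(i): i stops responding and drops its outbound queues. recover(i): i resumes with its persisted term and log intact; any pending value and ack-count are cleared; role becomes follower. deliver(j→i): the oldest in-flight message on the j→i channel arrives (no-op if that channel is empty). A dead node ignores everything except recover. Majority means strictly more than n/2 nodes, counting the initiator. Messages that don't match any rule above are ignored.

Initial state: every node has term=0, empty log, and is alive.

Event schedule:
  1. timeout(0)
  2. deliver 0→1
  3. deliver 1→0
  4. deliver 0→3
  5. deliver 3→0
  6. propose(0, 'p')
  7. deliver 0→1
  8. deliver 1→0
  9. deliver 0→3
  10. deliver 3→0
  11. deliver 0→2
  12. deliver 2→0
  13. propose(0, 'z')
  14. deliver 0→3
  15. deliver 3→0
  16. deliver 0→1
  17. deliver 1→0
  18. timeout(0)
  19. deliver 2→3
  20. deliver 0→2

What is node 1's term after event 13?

1

[1] timeout(0) → N0(cand t1 [-])
[2] deliver 0→1 → N1(foll t1 [-])
[3] deliver 1→0 → ∅
[4] deliver 0→3 → N3(foll t1 [-])
[5] deliver 3→0 → N0(lead t1 [-])
[6] propose(0,'p') → N0(lead t1 [p])
[7] deliver 0→1 → N1(foll t1 [p])
[8] deliver 1→0 → ∅
[9] deliver 0→3 → N3(foll t1 [p])
[10] deliver 3→0 → ∅
[11] deliver 0→2 → N2(foll t1 [-])
[12] deliver 2→0 → ∅
[13] propose(0,'z') → N0(lead t1 [p,z])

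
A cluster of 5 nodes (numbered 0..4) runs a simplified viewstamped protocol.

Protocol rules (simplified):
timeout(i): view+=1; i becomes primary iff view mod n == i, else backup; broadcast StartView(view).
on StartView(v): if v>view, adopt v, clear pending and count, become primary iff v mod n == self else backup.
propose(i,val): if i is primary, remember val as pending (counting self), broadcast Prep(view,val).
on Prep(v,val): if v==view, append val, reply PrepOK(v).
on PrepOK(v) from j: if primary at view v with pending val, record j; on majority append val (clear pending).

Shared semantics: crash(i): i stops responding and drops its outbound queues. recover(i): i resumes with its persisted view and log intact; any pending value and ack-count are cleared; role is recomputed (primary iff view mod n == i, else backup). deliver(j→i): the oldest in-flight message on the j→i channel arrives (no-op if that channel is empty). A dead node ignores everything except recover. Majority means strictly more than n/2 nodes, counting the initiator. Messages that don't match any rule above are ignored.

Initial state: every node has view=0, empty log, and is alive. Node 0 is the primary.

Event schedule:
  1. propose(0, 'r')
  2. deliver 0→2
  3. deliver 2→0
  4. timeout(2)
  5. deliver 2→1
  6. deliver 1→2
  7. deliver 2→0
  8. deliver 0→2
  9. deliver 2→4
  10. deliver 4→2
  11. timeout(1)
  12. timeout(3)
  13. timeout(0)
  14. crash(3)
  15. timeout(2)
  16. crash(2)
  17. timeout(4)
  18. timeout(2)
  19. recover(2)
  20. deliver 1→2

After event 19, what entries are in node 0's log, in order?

empty

e1 propose(0,'r'): ·
e2 deliver 0→2: 2[back,v=0,r]
e3 deliver 2→0: ·
e4 timeout(2): 2[back,v=1,r]
e5 deliver 2→1: 1[prim,v=1,-]
e6 deliver 1→2: ·
e7 deliver 2→0: 0[back,v=1,-]
e8 deliver 0→2: ·
e9 deliver 2→4: 4[back,v=1,-]
e10 deliver 4→2: ·
e11 timeout(1): 1[back,v=2,-]
e12 timeout(3): 3[back,v=1,-]
e13 timeout(0): 0[back,v=2,-]
e14 crash(3): 3[✗back,v=1,-]
e15 timeout(2): 2[prim,v=2,r]
e16 crash(2): 2[✗prim,v=2,r]
e17 timeout(4): 4[back,v=2,-]
e18 timeout(2): ·
e19 recover(2): 2[prim,v=2,r]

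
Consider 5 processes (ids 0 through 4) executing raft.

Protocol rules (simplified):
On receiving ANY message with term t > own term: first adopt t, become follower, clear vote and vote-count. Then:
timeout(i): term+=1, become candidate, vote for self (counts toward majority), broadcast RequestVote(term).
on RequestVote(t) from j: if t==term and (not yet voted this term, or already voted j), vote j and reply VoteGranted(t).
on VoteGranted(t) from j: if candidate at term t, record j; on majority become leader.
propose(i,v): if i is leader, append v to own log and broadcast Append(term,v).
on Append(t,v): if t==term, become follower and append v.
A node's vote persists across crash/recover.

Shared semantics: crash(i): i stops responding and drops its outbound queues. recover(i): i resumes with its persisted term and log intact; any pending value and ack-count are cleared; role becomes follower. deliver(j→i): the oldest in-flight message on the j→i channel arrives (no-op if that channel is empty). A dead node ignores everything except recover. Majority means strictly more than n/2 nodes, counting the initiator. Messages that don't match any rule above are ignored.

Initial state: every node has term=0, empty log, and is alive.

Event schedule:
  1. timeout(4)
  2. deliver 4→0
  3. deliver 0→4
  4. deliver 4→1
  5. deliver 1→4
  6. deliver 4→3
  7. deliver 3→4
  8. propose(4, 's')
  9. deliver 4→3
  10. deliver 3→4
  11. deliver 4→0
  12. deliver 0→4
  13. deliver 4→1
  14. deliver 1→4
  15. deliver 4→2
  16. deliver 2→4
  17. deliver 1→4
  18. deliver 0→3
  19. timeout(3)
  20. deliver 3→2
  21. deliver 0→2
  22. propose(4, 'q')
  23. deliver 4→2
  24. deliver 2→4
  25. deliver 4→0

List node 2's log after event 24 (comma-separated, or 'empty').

e1 timeout(4): 4[cand,t=1,-]
e2 deliver 4→0: 0[foll,t=1,-]
e3 deliver 0→4: ·
e4 deliver 4→1: 1[foll,t=1,-]
e5 deliver 1→4: 4[lead,t=1,-]
e6 deliver 4→3: 3[foll,t=1,-]
e7 deliver 3→4: ·
e8 propose(4,'s'): 4[lead,t=1,s]
e9 deliver 4→3: 3[foll,t=1,s]
e10 deliver 3→4: ·
e11 deliver 4→0: 0[foll,t=1,s]
e12 deliver 0→4: ·
e13 deliver 4→1: 1[foll,t=1,s]
e14 deliver 1→4: ·
e15 deliver 4→2: 2[foll,t=1,-]
e16 deliver 2→4: ·
e17 deliver 1→4: ·
e18 deliver 0→3: ·
e19 timeout(3): 3[cand,t=2,s]
e20 deliver 3→2: 2[foll,t=2,-]
e21 deliver 0→2: ·
e22 propose(4,'q'): 4[lead,t=1,s,q]
e23 deliver 4→2: ·
e24 deliver 2→4: ·

empty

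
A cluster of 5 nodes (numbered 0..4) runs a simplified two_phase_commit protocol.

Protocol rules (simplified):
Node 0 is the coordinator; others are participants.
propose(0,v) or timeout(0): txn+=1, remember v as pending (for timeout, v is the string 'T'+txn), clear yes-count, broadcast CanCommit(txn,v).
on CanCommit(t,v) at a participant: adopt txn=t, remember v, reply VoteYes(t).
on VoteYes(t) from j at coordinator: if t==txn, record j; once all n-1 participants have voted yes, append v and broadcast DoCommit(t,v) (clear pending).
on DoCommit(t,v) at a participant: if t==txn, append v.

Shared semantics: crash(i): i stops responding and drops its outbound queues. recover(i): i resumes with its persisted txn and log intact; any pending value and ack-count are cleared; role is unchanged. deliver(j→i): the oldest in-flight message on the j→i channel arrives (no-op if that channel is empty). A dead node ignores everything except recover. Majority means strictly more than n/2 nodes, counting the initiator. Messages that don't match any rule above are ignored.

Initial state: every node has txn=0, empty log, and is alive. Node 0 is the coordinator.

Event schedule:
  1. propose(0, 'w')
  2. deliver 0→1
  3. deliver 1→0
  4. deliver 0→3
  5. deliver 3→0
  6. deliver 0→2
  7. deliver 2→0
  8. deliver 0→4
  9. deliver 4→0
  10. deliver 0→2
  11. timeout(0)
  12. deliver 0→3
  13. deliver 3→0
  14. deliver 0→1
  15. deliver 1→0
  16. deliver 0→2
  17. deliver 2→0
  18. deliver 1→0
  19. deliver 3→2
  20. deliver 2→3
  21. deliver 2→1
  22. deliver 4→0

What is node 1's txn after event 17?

e1 propose(0,'w'): 0[coor,t=1,-]
e2 deliver 0→1: 1[part,t=1,-]
e3 deliver 1→0: ·
e4 deliver 0→3: 3[part,t=1,-]
e5 deliver 3→0: ·
e6 deliver 0→2: 2[part,t=1,-]
e7 deliver 2→0: ·
e8 deliver 0→4: 4[part,t=1,-]
e9 deliver 4→0: 0[coor,t=1,w]
e10 deliver 0→2: 2[part,t=1,w]
e11 timeout(0): 0[coor,t=2,w]
e12 deliver 0→3: 3[part,t=1,w]
e13 deliver 3→0: ·
e14 deliver 0→1: 1[part,t=1,w]
e15 deliver 1→0: ·
e16 deliver 0→2: 2[part,t=2,w]
e17 deliver 2→0: ·

1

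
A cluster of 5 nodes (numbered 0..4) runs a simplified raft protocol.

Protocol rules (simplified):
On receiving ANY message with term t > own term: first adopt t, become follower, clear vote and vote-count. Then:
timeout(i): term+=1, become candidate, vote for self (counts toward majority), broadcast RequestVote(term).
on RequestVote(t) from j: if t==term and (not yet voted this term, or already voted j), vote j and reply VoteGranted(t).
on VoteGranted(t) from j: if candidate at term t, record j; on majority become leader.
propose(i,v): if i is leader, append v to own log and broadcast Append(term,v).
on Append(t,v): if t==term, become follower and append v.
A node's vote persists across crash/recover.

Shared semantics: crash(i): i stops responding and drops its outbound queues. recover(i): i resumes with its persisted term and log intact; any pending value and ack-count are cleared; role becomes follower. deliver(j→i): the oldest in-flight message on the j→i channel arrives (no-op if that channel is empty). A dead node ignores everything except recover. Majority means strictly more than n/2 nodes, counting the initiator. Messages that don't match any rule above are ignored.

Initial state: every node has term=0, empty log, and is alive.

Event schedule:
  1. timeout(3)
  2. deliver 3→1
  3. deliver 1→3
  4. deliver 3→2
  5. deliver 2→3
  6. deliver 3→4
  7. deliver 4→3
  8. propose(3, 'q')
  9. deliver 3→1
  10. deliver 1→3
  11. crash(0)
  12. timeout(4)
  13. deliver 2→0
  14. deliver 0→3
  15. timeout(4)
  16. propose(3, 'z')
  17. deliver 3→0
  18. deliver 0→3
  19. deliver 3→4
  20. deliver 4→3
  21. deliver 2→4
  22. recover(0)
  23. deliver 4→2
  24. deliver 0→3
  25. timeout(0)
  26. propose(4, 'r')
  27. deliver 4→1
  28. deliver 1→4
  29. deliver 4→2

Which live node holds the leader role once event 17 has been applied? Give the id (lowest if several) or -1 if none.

after 1 — timeout(3): n3:cand/t1/[-]
after 2 — deliver 3→1: n1:foll/t1/[-]
after 3 — deliver 1→3: ·
after 4 — deliver 3→2: n2:foll/t1/[-]
after 5 — deliver 2→3: n3:lead/t1/[-]
after 6 — deliver 3→4: n4:foll/t1/[-]
after 7 — deliver 4→3: ·
after 8 — propose(3,'q'): n3:lead/t1/[q]
after 9 — deliver 3→1: n1:foll/t1/[q]
after 10 — deliver 1→3: ·
after 11 — crash(0): n0:✗foll/t0/[-]
after 12 — timeout(4): n4:cand/t2/[-]
after 13 — deliver 2→0: ·
after 14 — deliver 0→3: ·
after 15 — timeout(4): n4:cand/t3/[-]
after 16 — propose(3,'z'): n3:lead/t1/[q,z]
after 17 — deliver 3→0: ·

3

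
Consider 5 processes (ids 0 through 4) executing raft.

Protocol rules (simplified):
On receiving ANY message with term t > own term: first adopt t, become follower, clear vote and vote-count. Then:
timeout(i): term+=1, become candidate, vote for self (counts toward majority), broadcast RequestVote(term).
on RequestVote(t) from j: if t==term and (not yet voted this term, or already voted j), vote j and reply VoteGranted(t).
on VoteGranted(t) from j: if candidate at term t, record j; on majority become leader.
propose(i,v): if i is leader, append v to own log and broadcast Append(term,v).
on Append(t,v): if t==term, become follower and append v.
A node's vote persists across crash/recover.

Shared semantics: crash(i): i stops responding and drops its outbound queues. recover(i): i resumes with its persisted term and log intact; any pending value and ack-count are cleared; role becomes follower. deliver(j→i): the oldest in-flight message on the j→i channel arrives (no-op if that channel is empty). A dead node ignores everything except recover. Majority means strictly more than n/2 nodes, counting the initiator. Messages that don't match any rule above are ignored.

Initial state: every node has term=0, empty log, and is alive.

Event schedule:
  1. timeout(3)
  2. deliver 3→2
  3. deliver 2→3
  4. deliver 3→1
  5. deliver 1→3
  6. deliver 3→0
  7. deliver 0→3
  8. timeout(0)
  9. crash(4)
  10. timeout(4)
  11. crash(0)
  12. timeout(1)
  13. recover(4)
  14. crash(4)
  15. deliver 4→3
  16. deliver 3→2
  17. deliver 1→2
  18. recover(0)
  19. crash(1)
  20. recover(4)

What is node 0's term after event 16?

2

step 1 timeout(3): 3={cand,t=1,log=-}
step 2 deliver 3→2: 2={foll,t=1,log=-}
step 3 deliver 2→3: —
step 4 deliver 3→1: 1={foll,t=1,log=-}
step 5 deliver 1→3: 3={lead,t=1,log=-}
step 6 deliver 3→0: 0={foll,t=1,log=-}
step 7 deliver 0→3: —
step 8 timeout(0): 0={cand,t=2,log=-}
step 9 crash(4): 4={✗foll,t=0,log=-}
step 10 timeout(4): —
step 11 crash(0): 0={✗cand,t=2,log=-}
step 12 timeout(1): 1={cand,t=2,log=-}
step 13 recover(4): 4={foll,t=0,log=-}
step 14 crash(4): 4={✗foll,t=0,log=-}
step 15 deliver 4→3: —
step 16 deliver 3→2: —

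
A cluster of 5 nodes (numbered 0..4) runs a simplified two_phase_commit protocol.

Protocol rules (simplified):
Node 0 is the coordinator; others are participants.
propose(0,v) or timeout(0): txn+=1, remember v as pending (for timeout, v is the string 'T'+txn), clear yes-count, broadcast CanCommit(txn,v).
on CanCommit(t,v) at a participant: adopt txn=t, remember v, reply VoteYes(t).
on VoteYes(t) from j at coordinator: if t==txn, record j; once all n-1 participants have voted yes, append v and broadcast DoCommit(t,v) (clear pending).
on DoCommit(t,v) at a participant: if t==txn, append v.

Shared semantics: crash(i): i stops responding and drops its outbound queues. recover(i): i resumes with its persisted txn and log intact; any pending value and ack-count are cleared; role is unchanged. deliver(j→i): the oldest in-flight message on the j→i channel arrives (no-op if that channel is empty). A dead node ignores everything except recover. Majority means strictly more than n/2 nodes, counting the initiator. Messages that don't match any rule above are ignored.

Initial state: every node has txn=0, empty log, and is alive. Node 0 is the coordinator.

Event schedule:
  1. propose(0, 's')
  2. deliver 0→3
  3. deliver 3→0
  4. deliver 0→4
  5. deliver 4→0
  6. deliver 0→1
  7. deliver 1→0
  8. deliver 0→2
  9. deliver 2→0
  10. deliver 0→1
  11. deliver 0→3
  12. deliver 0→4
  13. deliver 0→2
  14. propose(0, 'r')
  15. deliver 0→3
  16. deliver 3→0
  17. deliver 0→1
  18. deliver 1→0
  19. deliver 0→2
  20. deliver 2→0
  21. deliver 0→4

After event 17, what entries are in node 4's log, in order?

s

1. propose(0,'s'):  <0:coor t1 ->
2. deliver 0→3:  <3:part t1 ->
3. deliver 3→0:  nop
4. deliver 0→4:  <4:part t1 ->
5. deliver 4→0:  nop
6. deliver 0→1:  <1:part t1 ->
7. deliver 1→0:  nop
8. deliver 0→2:  <2:part t1 ->
9. deliver 2→0:  <0:coor t1 s>
10. deliver 0→1:  <1:part t1 s>
11. deliver 0→3:  <3:part t1 s>
12. deliver 0→4:  <4:part t1 s>
13. deliver 0→2:  <2:part t1 s>
14. propose(0,'r'):  <0:coor t2 s>
15. deliver 0→3:  <3:part t2 s>
16. deliver 3→0:  nop
17. deliver 0→1:  <1:part t2 s>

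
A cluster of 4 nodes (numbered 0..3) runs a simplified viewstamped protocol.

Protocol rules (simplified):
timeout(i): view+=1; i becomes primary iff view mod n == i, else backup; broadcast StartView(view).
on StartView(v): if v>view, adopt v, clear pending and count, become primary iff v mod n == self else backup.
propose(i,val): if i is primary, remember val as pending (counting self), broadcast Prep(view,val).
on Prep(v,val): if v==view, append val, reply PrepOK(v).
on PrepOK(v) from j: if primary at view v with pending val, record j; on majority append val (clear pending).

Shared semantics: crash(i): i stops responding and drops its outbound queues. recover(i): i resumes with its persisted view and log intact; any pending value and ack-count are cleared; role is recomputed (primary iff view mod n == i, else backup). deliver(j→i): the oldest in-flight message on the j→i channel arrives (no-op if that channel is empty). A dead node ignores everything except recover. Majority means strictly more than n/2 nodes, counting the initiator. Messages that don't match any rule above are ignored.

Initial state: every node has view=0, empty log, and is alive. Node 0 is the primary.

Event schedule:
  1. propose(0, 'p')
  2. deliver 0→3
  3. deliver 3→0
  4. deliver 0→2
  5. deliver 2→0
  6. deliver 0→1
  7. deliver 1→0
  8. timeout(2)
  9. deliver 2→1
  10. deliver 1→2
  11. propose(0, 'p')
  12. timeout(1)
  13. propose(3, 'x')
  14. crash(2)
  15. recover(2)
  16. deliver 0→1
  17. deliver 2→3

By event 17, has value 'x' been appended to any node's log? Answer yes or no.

no

after 1 — propose(0,'p'): ·
after 2 — deliver 0→3: n3:back/v0/[p]
after 3 — deliver 3→0: ·
after 4 — deliver 0→2: n2:back/v0/[p]
after 5 — deliver 2→0: n0:prim/v0/[p]
after 6 — deliver 0→1: n1:back/v0/[p]
after 7 — deliver 1→0: ·
after 8 — timeout(2): n2:back/v1/[p]
after 9 — deliver 2→1: n1:prim/v1/[p]
after 10 — deliver 1→2: ·
after 11 — propose(0,'p'): ·
after 12 — timeout(1): n1:back/v2/[p]
after 13 — propose(3,'x'): ·
after 14 — crash(2): n2:✗back/v1/[p]
after 15 — recover(2): n2:back/v1/[p]
after 16 — deliver 0→1: ·
after 17 — deliver 2→3: ·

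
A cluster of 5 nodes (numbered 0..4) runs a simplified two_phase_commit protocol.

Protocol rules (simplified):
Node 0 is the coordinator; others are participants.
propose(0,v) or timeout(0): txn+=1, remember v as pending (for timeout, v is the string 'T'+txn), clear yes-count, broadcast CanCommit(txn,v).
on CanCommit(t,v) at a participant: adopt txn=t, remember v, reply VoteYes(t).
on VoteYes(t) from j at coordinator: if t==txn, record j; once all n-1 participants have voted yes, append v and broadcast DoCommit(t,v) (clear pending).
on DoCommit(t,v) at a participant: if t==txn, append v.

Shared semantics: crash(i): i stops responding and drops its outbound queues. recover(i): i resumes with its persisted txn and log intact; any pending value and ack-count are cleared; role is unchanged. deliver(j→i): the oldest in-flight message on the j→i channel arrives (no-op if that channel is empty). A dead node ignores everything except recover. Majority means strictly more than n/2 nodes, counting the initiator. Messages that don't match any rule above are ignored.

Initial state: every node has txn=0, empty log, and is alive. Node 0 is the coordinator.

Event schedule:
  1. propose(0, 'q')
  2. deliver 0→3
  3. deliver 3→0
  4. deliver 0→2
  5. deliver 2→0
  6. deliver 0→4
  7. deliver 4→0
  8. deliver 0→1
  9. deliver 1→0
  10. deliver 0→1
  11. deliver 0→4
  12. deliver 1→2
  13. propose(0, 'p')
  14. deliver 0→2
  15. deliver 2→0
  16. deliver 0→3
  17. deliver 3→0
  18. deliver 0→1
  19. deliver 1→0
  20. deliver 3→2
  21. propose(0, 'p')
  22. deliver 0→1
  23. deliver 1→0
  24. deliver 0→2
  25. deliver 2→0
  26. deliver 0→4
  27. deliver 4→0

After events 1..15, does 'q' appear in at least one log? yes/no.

yes

step 1 propose(0,'q'): 0={coor,t=1,log=-}
step 2 deliver 0→3: 3={part,t=1,log=-}
step 3 deliver 3→0: —
step 4 deliver 0→2: 2={part,t=1,log=-}
step 5 deliver 2→0: —
step 6 deliver 0→4: 4={part,t=1,log=-}
step 7 deliver 4→0: —
step 8 deliver 0→1: 1={part,t=1,log=-}
step 9 deliver 1→0: 0={coor,t=1,log=q}
step 10 deliver 0→1: 1={part,t=1,log=q}
step 11 deliver 0→4: 4={part,t=1,log=q}
step 12 deliver 1→2: —
step 13 propose(0,'p'): 0={coor,t=2,log=q}
step 14 deliver 0→2: 2={part,t=1,log=q}
step 15 deliver 2→0: —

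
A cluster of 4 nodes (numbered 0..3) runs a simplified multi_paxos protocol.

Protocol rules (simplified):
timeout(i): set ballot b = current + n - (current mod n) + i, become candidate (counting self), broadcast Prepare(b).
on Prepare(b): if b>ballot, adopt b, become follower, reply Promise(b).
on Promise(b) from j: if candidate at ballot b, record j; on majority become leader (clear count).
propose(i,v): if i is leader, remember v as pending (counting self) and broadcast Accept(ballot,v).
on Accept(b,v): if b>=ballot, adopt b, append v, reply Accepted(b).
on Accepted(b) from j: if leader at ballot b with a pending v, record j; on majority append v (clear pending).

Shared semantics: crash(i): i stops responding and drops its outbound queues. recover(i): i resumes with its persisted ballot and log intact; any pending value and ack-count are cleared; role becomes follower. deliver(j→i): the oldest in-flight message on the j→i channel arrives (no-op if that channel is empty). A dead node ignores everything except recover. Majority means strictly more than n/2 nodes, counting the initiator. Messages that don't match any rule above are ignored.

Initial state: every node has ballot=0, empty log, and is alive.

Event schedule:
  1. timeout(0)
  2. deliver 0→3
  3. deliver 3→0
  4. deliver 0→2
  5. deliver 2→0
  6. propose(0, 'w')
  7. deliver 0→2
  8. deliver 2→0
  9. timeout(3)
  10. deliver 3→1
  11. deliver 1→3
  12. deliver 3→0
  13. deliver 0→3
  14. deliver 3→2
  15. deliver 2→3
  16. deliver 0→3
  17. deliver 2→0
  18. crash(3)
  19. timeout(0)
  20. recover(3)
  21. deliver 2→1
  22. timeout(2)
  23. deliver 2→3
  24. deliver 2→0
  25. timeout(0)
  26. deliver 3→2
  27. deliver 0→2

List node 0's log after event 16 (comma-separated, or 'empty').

1. timeout(0):  <0:cand b4 ->
2. deliver 0→3:  <3:foll b4 ->
3. deliver 3→0:  nop
4. deliver 0→2:  <2:foll b4 ->
5. deliver 2→0:  <0:lead b4 ->
6. propose(0,'w'):  nop
7. deliver 0→2:  <2:foll b4 w>
8. deliver 2→0:  nop
9. timeout(3):  <3:cand b11 ->
10. deliver 3→1:  <1:foll b11 ->
11. deliver 1→3:  nop
12. deliver 3→0:  <0:foll b11 ->
13. deliver 0→3:  nop
14. deliver 3→2:  <2:foll b11 w>
15. deliver 2→3:  <3:lead b11 ->
16. deliver 0→3:  nop

empty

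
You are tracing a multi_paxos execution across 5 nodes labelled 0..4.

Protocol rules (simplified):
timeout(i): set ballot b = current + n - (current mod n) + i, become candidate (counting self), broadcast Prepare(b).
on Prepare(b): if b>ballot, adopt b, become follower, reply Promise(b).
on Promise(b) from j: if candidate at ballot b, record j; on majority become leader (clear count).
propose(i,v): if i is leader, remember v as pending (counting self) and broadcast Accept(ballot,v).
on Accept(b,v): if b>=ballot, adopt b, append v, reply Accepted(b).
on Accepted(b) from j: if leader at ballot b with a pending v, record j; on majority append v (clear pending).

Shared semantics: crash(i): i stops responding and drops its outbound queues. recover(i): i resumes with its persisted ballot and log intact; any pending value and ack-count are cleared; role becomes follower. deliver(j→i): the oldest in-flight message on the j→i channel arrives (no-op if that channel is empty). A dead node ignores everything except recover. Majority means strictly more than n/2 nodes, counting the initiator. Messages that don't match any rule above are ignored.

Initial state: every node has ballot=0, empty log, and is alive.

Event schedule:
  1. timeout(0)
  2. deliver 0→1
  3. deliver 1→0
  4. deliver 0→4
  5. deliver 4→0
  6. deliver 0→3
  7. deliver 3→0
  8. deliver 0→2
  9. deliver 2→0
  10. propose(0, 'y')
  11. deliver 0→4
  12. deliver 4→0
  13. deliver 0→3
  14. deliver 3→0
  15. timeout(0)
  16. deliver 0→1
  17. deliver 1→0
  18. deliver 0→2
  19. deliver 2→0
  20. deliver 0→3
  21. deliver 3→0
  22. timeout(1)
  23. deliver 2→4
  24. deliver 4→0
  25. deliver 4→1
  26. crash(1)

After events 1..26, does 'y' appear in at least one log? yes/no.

yes

after 1 — timeout(0): n0:cand/b5/[-]
after 2 — deliver 0→1: n1:foll/b5/[-]
after 3 — deliver 1→0: ·
after 4 — deliver 0→4: n4:foll/b5/[-]
after 5 — deliver 4→0: n0:lead/b5/[-]
after 6 — deliver 0→3: n3:foll/b5/[-]
after 7 — deliver 3→0: ·
after 8 — deliver 0→2: n2:foll/b5/[-]
after 9 — deliver 2→0: ·
after 10 — propose(0,'y'): ·
after 11 — deliver 0→4: n4:foll/b5/[y]
after 12 — deliver 4→0: ·
after 13 — deliver 0→3: n3:foll/b5/[y]
after 14 — deliver 3→0: n0:lead/b5/[y]
after 15 — timeout(0): n0:cand/b10/[y]
after 16 — deliver 0→1: n1:foll/b5/[y]
after 17 — deliver 1→0: ·
after 18 — deliver 0→2: n2:foll/b5/[y]
after 19 — deliver 2→0: ·
after 20 — deliver 0→3: n3:foll/b10/[y]
after 21 — deliver 3→0: ·
after 22 — timeout(1): n1:cand/b11/[y]
after 23 — deliver 2→4: ·
after 24 — deliver 4→0: ·
after 25 — deliver 4→1: ·
after 26 — crash(1): n1:✗cand/b11/[y]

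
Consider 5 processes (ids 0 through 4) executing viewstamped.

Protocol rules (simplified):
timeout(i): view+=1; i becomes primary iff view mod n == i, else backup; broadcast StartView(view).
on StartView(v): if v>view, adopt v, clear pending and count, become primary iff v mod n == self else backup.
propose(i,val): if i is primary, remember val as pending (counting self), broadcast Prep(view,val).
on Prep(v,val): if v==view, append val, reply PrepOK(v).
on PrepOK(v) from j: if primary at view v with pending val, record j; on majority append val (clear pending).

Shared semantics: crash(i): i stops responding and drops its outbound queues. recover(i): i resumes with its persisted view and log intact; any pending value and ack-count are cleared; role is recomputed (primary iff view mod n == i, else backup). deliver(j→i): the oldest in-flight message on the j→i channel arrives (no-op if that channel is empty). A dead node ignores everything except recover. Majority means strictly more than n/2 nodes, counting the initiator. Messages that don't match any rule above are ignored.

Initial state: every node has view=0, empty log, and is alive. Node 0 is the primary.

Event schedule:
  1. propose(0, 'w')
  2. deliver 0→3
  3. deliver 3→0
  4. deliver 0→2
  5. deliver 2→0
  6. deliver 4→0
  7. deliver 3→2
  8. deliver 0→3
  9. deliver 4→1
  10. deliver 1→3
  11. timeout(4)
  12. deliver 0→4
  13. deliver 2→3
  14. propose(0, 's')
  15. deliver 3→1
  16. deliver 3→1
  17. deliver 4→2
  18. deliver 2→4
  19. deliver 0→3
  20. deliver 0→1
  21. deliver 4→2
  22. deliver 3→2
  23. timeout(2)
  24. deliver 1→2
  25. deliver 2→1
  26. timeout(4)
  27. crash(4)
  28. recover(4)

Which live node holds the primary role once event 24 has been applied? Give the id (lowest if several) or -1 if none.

e1 propose(0,'w'): ·
e2 deliver 0→3: 3[back,v=0,w]
e3 deliver 3→0: ·
e4 deliver 0→2: 2[back,v=0,w]
e5 deliver 2→0: 0[prim,v=0,w]
e6 deliver 4→0: ·
e7 deliver 3→2: ·
e8 deliver 0→3: ·
e9 deliver 4→1: ·
e10 deliver 1→3: ·
e11 timeout(4): 4[back,v=1,-]
e12 deliver 0→4: ·
e13 deliver 2→3: ·
e14 propose(0,'s'): ·
e15 deliver 3→1: ·
e16 deliver 3→1: ·
e17 deliver 4→2: 2[back,v=1,w]
e18 deliver 2→4: ·
e19 deliver 0→3: 3[back,v=0,w,s]
e20 deliver 0→1: 1[back,v=0,w]
e21 deliver 4→2: ·
e22 deliver 3→2: ·
e23 timeout(2): 2[prim,v=2,w]
e24 deliver 1→2: ·

0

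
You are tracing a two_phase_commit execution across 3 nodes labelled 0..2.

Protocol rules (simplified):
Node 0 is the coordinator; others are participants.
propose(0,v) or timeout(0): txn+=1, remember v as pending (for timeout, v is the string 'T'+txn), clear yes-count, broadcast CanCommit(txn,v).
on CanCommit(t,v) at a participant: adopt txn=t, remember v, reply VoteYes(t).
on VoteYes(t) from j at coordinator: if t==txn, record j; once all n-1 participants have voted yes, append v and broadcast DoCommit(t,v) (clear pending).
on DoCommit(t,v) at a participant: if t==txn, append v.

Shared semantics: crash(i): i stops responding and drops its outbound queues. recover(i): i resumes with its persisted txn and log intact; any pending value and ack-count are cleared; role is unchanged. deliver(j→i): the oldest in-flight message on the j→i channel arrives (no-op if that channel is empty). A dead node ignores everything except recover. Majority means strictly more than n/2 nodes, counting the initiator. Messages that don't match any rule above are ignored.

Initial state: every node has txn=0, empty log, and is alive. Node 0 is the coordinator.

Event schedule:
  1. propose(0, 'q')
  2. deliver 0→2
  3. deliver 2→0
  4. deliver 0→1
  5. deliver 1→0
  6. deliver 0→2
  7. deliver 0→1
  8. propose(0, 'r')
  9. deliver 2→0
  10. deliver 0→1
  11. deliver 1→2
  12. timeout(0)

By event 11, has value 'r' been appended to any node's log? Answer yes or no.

e1 propose(0,'q'): 0[coor,t=1,-]
e2 deliver 0→2: 2[part,t=1,-]
e3 deliver 2→0: ·
e4 deliver 0→1: 1[part,t=1,-]
e5 deliver 1→0: 0[coor,t=1,q]
e6 deliver 0→2: 2[part,t=1,q]
e7 deliver 0→1: 1[part,t=1,q]
e8 propose(0,'r'): 0[coor,t=2,q]
e9 deliver 2→0: ·
e10 deliver 0→1: 1[part,t=2,q]
e11 deliver 1→2: ·

no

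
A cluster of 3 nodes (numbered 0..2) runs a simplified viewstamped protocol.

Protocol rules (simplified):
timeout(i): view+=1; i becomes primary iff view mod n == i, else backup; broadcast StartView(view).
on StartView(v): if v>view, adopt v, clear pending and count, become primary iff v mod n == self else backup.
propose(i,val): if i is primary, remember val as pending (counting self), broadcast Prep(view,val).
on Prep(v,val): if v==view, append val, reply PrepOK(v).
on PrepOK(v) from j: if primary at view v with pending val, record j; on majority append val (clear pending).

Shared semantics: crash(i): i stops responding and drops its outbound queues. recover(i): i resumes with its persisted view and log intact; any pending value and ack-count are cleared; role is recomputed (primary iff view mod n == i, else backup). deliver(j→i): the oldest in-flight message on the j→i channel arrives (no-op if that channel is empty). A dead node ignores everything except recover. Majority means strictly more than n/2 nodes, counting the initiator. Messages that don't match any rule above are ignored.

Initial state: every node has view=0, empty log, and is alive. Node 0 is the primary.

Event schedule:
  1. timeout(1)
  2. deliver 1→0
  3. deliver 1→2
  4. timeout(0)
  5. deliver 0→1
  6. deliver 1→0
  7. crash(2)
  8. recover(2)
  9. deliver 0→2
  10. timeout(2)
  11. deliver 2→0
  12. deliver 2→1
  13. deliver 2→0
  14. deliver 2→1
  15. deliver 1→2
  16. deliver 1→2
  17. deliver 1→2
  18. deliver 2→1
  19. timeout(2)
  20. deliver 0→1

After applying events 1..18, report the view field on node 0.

3

after 1 — timeout(1): n1:prim/v1/[-]
after 2 — deliver 1→0: n0:back/v1/[-]
after 3 — deliver 1→2: n2:back/v1/[-]
after 4 — timeout(0): n0:back/v2/[-]
after 5 — deliver 0→1: n1:back/v2/[-]
after 6 — deliver 1→0: ·
after 7 — crash(2): n2:✗back/v1/[-]
after 8 — recover(2): n2:back/v1/[-]
after 9 — deliver 0→2: n2:prim/v2/[-]
after 10 — timeout(2): n2:back/v3/[-]
after 11 — deliver 2→0: n0:prim/v3/[-]
after 12 — deliver 2→1: n1:back/v3/[-]
after 13 — deliver 2→0: ·
after 14 — deliver 2→1: ·
after 15 — deliver 1→2: ·
after 16 — deliver 1→2: ·
after 17 — deliver 1→2: ·
after 18 — deliver 2→1: ·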